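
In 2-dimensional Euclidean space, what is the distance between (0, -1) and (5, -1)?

√(Σ(x_i - y_i)²) = √((0 - 5)² + (-1 - (-1))²)
= √((-5)² + 0²) = √(25 + 0) = √25 = 5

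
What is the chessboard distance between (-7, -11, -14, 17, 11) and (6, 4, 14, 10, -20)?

max(|x_i - y_i|) = max(|-7 - 6|, |-11 - 4|, |-14 - 14|, |17 - 10|, |11 - (-20)|) = max(13, 15, 28, 7, 31) = 31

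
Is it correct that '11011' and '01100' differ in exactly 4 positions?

Differing positions: 1, 3, 4, 5. Hamming distance = 4, so the claim is true.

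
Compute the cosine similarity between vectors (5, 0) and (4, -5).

With u = (5, 0), v = (4, -5):
u·v = 5·4 + 0·(-5) = 20 + 0 = 20.
|u| = √(5² + 0²) = √25, |v| = √(4² + (-5)²) = √41, so |u||v| = √(25·41) = √1025.
cos θ = (u·v)/(|u||v|) = 20/√1025 ≈ 0.6247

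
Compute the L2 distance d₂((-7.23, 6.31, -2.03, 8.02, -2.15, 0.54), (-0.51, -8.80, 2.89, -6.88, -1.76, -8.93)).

√(Σ(x_i - y_i)²) = √((-7.23 - (-0.51))² + (6.31 - (-8.8))² + (-2.03 - 2.89)² + (8.02 - (-6.88))² + (-2.15 - (-1.76))² + (0.54 - (-8.93))²)
= √((-6.72)² + 15.11² + (-4.92)² + 14.9² + (-0.39)² + 9.47²) = √(45.1584 + 228.3121 + 24.2064 + 222.01 + 0.1521 + 89.6809) = √609.5199 ≈ 24.6885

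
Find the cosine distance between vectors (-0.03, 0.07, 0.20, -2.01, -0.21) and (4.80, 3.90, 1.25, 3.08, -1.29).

With u = (-0.03, 0.07, 0.20, -2.01, -0.21), v = (4.80, 3.90, 1.25, 3.08, -1.29):
u·v = (-0.03)·4.8 + 0.07·3.9 + 0.2·1.25 + (-2.01)·3.08 + (-0.21)·(-1.29) = (-0.144) + 0.273 + 0.25 + (-6.1908) + 0.2709 = -5.5409.
|u| = √((-0.03)² + 0.07² + 0.2² + (-2.01)² + (-0.21)²) = √(0.0009 + 0.0049 + 0.04 + 4.0401 + 0.0441) = √4.13, |v| = √(4.8² + 3.9² + 1.25² + 3.08² + (-1.29)²) = √(23.04 + 15.21 + 1.5625 + 9.4864 + 1.6641) = √50.963.
cos θ = (u·v)/(|u||v|) = -5.5409/(√4.13·√50.963) ≈ -0.3819
Cosine distance = 1 - cos θ ≈ 1 - (-0.3819) = 1.3819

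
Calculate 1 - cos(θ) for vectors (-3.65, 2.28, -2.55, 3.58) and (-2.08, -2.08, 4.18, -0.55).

With u = (-3.65, 2.28, -2.55, 3.58), v = (-2.08, -2.08, 4.18, -0.55):
u·v = (-3.65)·(-2.08) + 2.28·(-2.08) + (-2.55)·4.18 + 3.58·(-0.55) = 7.592 + (-4.7424) + (-10.659) + (-1.969) = -9.7784.
|u| = √((-3.65)² + 2.28² + (-2.55)² + 3.58²) = √(13.3225 + 5.1984 + 6.5025 + 12.8164) = √37.8398, |v| = √((-2.08)² + (-2.08)² + 4.18² + (-0.55)²) = √(4.3264 + 4.3264 + 17.4724 + 0.3025) = √26.4277.
cos θ = (u·v)/(|u||v|) = -9.7784/(√37.8398·√26.4277) ≈ -0.3092
Cosine distance = 1 - cos θ ≈ 1 - (-0.3092) = 1.3092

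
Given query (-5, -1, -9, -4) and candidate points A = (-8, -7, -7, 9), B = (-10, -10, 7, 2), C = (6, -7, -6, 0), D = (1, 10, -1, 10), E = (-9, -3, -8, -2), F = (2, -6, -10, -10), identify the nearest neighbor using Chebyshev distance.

Distances: d(A) = 13, d(B) = 16, d(C) = 11, d(D) = 14, d(E) = 4, d(F) = 7. Nearest: E = (-9, -3, -8, -2) with distance 4.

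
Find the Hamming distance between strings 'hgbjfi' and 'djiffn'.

Differing positions: 1, 2, 3, 4, 6. Hamming distance = 5.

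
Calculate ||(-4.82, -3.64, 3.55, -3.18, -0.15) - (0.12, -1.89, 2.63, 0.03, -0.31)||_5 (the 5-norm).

(Σ|x_i - y_i|^5)^(1/5) = (|-4.82 - 0.12|^5 + |-3.64 - (-1.89)|^5 + |3.55 - 2.63|^5 + |-3.18 - 0.03|^5 + |-0.15 - (-0.31)|^5)^(1/5)
= (4.94^5 + 1.75^5 + 0.92^5 + 3.21^5 + 0.16^5)^(1/5) ≈ (2941.9463 + 16.4131 + 0.6591 + 340.8201 + 0.0001)^(1/5) = (3299.8387)^(1/5) ≈ 5.0547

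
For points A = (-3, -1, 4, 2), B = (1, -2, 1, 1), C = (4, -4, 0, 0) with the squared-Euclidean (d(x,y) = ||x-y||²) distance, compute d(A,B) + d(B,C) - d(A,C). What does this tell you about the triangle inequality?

d(A,B) = 4² + 1² + 3² + 1² = 27, d(B,C) = 3² + 2² + 1² + 1² = 15, d(A,C) = 7² + 3² + 4² + 2² = 78.
d(A,B) + d(B,C) - d(A,C) = 27 + 15 - 78 = 42 - 78 = -36. This is < 0, so the triangle inequality FAILS for these points (squared-Euclidean is not a metric).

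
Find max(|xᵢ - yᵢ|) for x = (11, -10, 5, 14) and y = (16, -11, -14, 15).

max(|x_i - y_i|) = max(|11 - 16|, |-10 - (-11)|, |5 - (-14)|, |14 - 15|) = max(5, 1, 19, 1) = 19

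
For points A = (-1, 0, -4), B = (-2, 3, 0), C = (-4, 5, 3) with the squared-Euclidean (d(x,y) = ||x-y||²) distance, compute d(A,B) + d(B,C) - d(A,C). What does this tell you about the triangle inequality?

d(A,B) = 1² + 3² + 4² = 26, d(B,C) = 2² + 2² + 3² = 17, d(A,C) = 3² + 5² + 7² = 83.
d(A,B) + d(B,C) - d(A,C) = 26 + 17 - 83 = 43 - 83 = -40. This is < 0, so the triangle inequality FAILS for these points (squared-Euclidean is not a metric).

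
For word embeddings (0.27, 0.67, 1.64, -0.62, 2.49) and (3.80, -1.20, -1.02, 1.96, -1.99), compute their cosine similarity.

With u = (0.27, 0.67, 1.64, -0.62, 2.49), v = (3.80, -1.20, -1.02, 1.96, -1.99):
u·v = 0.27·3.8 + 0.67·(-1.2) + 1.64·(-1.02) + (-0.62)·1.96 + 2.49·(-1.99) = 1.026 + (-0.804) + (-1.6728) + (-1.2152) + (-4.9551) = -7.6211.
|u| = √(0.27² + 0.67² + 1.64² + (-0.62)² + 2.49²) = √(0.0729 + 0.4489 + 2.6896 + 0.3844 + 6.2001) = √9.7959, |v| = √(3.8² + (-1.2)² + (-1.02)² + 1.96² + (-1.99)²) = √(14.44 + 1.44 + 1.0404 + 3.8416 + 3.9601) = √24.7221.
cos θ = (u·v)/(|u||v|) = -7.6211/(√9.7959·√24.7221) ≈ -0.4897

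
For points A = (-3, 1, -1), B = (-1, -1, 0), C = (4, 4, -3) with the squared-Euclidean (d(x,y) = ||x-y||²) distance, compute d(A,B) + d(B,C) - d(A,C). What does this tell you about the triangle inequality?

d(A,B) = 2² + 2² + 1² = 9, d(B,C) = 5² + 5² + 3² = 59, d(A,C) = 7² + 3² + 2² = 62.
d(A,B) + d(B,C) - d(A,C) = 9 + 59 - 62 = 68 - 62 = 6. This is ≥ 0, so the triangle inequality holds for these points.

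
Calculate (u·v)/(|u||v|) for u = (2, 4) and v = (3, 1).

With u = (2, 4), v = (3, 1):
u·v = 2·3 + 4·1 = 6 + 4 = 10.
|u| = √(2² + 4²) = √20, |v| = √(3² + 1²) = √10, so |u||v| = √(20·10) = √200.
cos θ = (u·v)/(|u||v|) = 10/√200 ≈ 0.7071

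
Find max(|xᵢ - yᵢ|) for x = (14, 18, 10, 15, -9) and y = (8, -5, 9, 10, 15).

max(|x_i - y_i|) = max(|14 - 8|, |18 - (-5)|, |10 - 9|, |15 - 10|, |-9 - 15|) = max(6, 23, 1, 5, 24) = 24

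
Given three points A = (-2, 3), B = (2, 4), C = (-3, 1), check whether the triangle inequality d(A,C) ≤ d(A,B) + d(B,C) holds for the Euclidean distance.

d(A,B) = √(4² + 1²) = √17 ≈ 4.1231, d(B,C) = √(5² + 3²) = √34 ≈ 5.831, d(A,C) = √(1² + 2²) = √5 ≈ 2.2361.
d(A,C) ≈ 2.2361 ≤ 4.1231 + 5.831 = 9.9541. Triangle inequality is satisfied.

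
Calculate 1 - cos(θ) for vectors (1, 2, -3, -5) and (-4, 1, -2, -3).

With u = (1, 2, -3, -5), v = (-4, 1, -2, -3):
u·v = 1·(-4) + 2·1 + (-3)·(-2) + (-5)·(-3) = (-4) + 2 + 6 + 15 = 19.
|u| = √(1² + 2² + (-3)² + (-5)²) = √39, |v| = √((-4)² + 1² + (-2)² + (-3)²) = √30, so |u||v| = √(39·30) = √1170.
cos θ = (u·v)/(|u||v|) = 19/√1170 ≈ 0.5555
Cosine distance = 1 - cos θ ≈ 1 - 0.5555 = 0.4445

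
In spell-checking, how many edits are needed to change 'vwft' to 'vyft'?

Let D[i][j] be the edit distance between the first i characters of 'vwft' and the first j characters of 'vyft', with D[i][0] = i, D[0][j] = j, and D[i][j] = D[i-1][j-1] if the characters match, else 1 + min(D[i-1][j], D[i][j-1], D[i-1][j-1]). Filling the table (rows: prefixes of 'vwft', columns: prefixes of 'vyft'):
     ε  v  y  f  t
  ε  0  1  2  3  4
  v  1  0  1  2  3
  w  2  1  1  2  3
  f  3  2  2  1  2
  t  4  3  3  2  1
The bottom-right entry gives D[4][4] = 1, so no sequence of fewer than 1 edit works. Backtracking through the table gives one optimal edit sequence (1 edit):
  vwft → vyft (sub w→y @2)
Edit distance = 1.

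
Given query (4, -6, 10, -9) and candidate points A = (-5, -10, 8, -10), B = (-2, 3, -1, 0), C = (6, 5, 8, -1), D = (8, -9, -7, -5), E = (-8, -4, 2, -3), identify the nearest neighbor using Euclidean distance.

Distances: d(A) ≈ 10.0995, d(B) ≈ 17.8606, d(C) ≈ 13.8924, d(D) ≈ 18.1659, d(E) ≈ 15.748. Nearest: A = (-5, -10, 8, -10) with distance 10.0995.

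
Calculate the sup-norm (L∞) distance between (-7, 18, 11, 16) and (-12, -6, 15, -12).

max(|x_i - y_i|) = max(|-7 - (-12)|, |18 - (-6)|, |11 - 15|, |16 - (-12)|) = max(5, 24, 4, 28) = 28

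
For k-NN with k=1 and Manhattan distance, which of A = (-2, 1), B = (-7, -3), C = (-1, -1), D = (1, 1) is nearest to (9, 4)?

Distances: d(A) = 14, d(B) = 23, d(C) = 15, d(D) = 11. Nearest: D = (1, 1) with distance 11.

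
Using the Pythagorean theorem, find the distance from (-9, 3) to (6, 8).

√(Σ(x_i - y_i)²) = √((-9 - 6)² + (3 - 8)²)
= √((-15)² + (-5)²) = √(225 + 25) = √250 ≈ 15.8114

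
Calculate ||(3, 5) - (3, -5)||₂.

√(Σ(x_i - y_i)²) = √((3 - 3)² + (5 - (-5))²)
= √(0² + 10²) = √(0 + 100) = √100 = 10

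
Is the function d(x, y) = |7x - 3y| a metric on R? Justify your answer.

No. d fails symmetry: d(2, 4) = |7·2 - 3·4| = |2| = 2, but d(4, 2) = |7·4 - 3·2| = |22| = 22. Since 2 ≠ 22, d(x,y) ≠ d(y,x) in general.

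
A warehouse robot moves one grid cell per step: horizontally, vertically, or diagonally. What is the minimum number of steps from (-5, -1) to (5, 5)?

max(|x_i - y_i|) = max(|-5 - 5|, |-1 - 5|) = max(10, 6) = 10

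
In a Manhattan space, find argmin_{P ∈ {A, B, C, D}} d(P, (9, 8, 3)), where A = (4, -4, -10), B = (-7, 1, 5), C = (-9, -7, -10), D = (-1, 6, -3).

Distances: d(A) = 30, d(B) = 25, d(C) = 46, d(D) = 18. Nearest: D = (-1, 6, -3) with distance 18.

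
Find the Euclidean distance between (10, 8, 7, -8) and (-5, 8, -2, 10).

√(Σ(x_i - y_i)²) = √((10 - (-5))² + (8 - 8)² + (7 - (-2))² + (-8 - 10)²)
= √(15² + 0² + 9² + (-18)²) = √(225 + 0 + 81 + 324) = √630 ≈ 25.0998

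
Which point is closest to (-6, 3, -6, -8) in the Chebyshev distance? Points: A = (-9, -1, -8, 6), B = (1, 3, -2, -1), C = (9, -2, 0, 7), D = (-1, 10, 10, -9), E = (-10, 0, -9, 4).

Distances: d(A) = 14, d(B) = 7, d(C) = 15, d(D) = 16, d(E) = 12. Nearest: B = (1, 3, -2, -1) with distance 7.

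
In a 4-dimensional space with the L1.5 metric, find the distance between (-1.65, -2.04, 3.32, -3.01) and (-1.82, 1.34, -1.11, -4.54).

(Σ|x_i - y_i|^1.5)^(1/1.5) = (|-1.65 - (-1.82)|^1.5 + |-2.04 - 1.34|^1.5 + |3.32 - (-1.11)|^1.5 + |-3.01 - (-4.54)|^1.5)^(1/1.5)
= (0.17^1.5 + 3.38^1.5 + 4.43^1.5 + 1.53^1.5)^(1/1.5) ≈ (0.0701 + 6.2141 + 9.3241 + 1.8925)^(1/1.5) = (17.5008)^(1/1.5) ≈ 6.7407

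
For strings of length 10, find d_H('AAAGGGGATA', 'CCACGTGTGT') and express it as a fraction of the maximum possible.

Differing positions: 1, 2, 4, 6, 8, 9, 10. Hamming distance = 7. The maximum possible Hamming distance for length-10 strings is 10, so d_H/10 = 7/10 = 0.7.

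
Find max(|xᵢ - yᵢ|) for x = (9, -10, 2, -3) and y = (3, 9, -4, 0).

max(|x_i - y_i|) = max(|9 - 3|, |-10 - 9|, |2 - (-4)|, |-3 - 0|) = max(6, 19, 6, 3) = 19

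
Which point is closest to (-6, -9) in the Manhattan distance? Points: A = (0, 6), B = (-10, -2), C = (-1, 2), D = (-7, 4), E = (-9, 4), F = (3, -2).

Distances: d(A) = 21, d(B) = 11, d(C) = 16, d(D) = 14, d(E) = 16, d(F) = 16. Nearest: B = (-10, -2) with distance 11.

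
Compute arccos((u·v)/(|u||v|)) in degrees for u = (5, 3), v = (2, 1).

With u = (5, 3), v = (2, 1):
u·v = 5·2 + 3·1 = 10 + 3 = 13.
|u| = √(5² + 3²) = √34, |v| = √(2² + 1²) = √5, so |u||v| = √(34·5) = √170.
cos θ = (u·v)/(|u||v|) = 13/√170 ≈ 0.997054
θ = arccos(0.997054) ≈ 4.4°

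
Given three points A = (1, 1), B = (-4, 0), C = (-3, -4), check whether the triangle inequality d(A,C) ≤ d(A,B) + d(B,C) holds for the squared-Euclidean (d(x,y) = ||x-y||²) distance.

d(A,B) = 5² + 1² = 26, d(B,C) = 1² + 4² = 17, d(A,C) = 4² + 5² = 41.
d(A,C) = 41 ≤ 26 + 17 = 43. Triangle inequality is satisfied.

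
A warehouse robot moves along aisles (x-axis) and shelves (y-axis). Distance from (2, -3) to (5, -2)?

Σ|x_i - y_i| = |2 - 5| + |-3 - (-2)| = 3 + 1 = 4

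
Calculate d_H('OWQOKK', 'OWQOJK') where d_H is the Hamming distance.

Differing positions: 5. Hamming distance = 1.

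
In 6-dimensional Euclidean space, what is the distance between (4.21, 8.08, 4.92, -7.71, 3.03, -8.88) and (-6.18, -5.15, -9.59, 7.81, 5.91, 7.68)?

√(Σ(x_i - y_i)²) = √((4.21 - (-6.18))² + (8.08 - (-5.15))² + (4.92 - (-9.59))² + (-7.71 - 7.81)² + (3.03 - 5.91)² + (-8.88 - 7.68)²)
= √(10.39² + 13.23² + 14.51² + (-15.52)² + (-2.88)² + (-16.56)²) = √(107.9521 + 175.0329 + 210.5401 + 240.8704 + 8.2944 + 274.2336) = √1016.9235 ≈ 31.8892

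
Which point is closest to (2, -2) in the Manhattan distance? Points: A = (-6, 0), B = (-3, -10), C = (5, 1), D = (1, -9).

Distances: d(A) = 10, d(B) = 13, d(C) = 6, d(D) = 8. Nearest: C = (5, 1) with distance 6.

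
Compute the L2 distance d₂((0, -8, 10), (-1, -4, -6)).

√(Σ(x_i - y_i)²) = √((0 - (-1))² + (-8 - (-4))² + (10 - (-6))²)
= √(1² + (-4)² + 16²) = √(1 + 16 + 256) = √273 ≈ 16.5227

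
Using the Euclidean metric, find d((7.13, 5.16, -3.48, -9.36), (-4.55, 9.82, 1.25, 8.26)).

√(Σ(x_i - y_i)²) = √((7.13 - (-4.55))² + (5.16 - 9.82)² + (-3.48 - 1.25)² + (-9.36 - 8.26)²)
= √(11.68² + (-4.66)² + (-4.73)² + (-17.62)²) = √(136.4224 + 21.7156 + 22.3729 + 310.4644) = √490.9753 ≈ 22.158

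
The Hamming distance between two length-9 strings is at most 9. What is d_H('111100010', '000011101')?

Differing positions: 1, 2, 3, 4, 5, 6, 7, 8, 9. Hamming distance = 9. The maximum possible Hamming distance for length-9 strings is 9, so d_H/9 = 9/9 = 1.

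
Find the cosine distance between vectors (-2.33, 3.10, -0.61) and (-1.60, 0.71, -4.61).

With u = (-2.33, 3.10, -0.61), v = (-1.60, 0.71, -4.61):
u·v = (-2.33)·(-1.6) + 3.1·0.71 + (-0.61)·(-4.61) = 3.728 + 2.201 + 2.8121 = 8.7411.
|u| = √((-2.33)² + 3.1² + (-0.61)²) = √(5.4289 + 9.61 + 0.3721) = √15.411, |v| = √((-1.6)² + 0.71² + (-4.61)²) = √(2.56 + 0.5041 + 21.2521) = √24.3162.
cos θ = (u·v)/(|u||v|) = 8.7411/(√15.411·√24.3162) ≈ 0.4515
Cosine distance = 1 - cos θ ≈ 1 - 0.4515 = 0.5485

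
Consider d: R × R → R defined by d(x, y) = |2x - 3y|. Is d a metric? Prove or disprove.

No. d fails symmetry: d(8, 4) = |2·8 - 3·4| = |4| = 4, but d(4, 8) = |2·4 - 3·8| = |-16| = 16. Since 4 ≠ 16, d(x,y) ≠ d(y,x) in general.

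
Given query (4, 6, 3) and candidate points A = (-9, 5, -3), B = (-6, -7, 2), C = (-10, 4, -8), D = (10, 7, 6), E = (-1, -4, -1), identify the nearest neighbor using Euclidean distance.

Distances: d(A) ≈ 14.3527, d(B) ≈ 16.4317, d(C) ≈ 17.9165, d(D) ≈ 6.7823, d(E) ≈ 11.8743. Nearest: D = (10, 7, 6) with distance 6.7823.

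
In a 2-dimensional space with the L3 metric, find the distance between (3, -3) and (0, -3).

(Σ|x_i - y_i|^3)^(1/3) = (|3 - 0|^3 + |-3 - (-3)|^3)^(1/3)
= (3^3 + 0^3)^(1/3) = (27 + 0)^(1/3) = (27)^(1/3) = 3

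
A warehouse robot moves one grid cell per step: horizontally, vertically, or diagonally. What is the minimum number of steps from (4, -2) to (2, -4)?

max(|x_i - y_i|) = max(|4 - 2|, |-2 - (-4)|) = max(2, 2) = 2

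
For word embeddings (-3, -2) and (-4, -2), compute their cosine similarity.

With u = (-3, -2), v = (-4, -2):
u·v = (-3)·(-4) + (-2)·(-2) = 12 + 4 = 16.
|u| = √((-3)² + (-2)²) = √13, |v| = √((-4)² + (-2)²) = √20, so |u||v| = √(13·20) = √260.
cos θ = (u·v)/(|u||v|) = 16/√260 ≈ 0.9923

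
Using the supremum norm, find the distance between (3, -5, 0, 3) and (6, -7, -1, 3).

max(|x_i - y_i|) = max(|3 - 6|, |-5 - (-7)|, |0 - (-1)|, |3 - 3|) = max(3, 2, 1, 0) = 3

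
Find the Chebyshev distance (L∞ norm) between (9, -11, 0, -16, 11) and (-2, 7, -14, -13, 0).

max(|x_i - y_i|) = max(|9 - (-2)|, |-11 - 7|, |0 - (-14)|, |-16 - (-13)|, |11 - 0|) = max(11, 18, 14, 3, 11) = 18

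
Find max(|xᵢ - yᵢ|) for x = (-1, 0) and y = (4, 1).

max(|x_i - y_i|) = max(|-1 - 4|, |0 - 1|) = max(5, 1) = 5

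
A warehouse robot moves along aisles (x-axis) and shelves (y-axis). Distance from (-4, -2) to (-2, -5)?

Σ|x_i - y_i| = |-4 - (-2)| + |-2 - (-5)| = 2 + 3 = 5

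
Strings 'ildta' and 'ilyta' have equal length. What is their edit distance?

Let D[i][j] be the edit distance between the first i characters of 'ildta' and the first j characters of 'ilyta', with D[i][0] = i, D[0][j] = j, and D[i][j] = D[i-1][j-1] if the characters match, else 1 + min(D[i-1][j], D[i][j-1], D[i-1][j-1]). Filling the table (rows: prefixes of 'ildta', columns: prefixes of 'ilyta'):
     ε  i  l  y  t  a
  ε  0  1  2  3  4  5
  i  1  0  1  2  3  4
  l  2  1  0  1  2  3
  d  3  2  1  1  2  3
  t  4  3  2  2  1  2
  a  5  4  3  3  2  1
The bottom-right entry gives D[5][5] = 1, so no sequence of fewer than 1 edit works. Backtracking through the table gives one optimal edit sequence (1 edit):
  ildta → ilyta (sub d→y @3)
Edit distance = 1.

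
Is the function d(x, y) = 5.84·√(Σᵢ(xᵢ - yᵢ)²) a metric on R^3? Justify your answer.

Yes. The L2 (Euclidean) norm induces a metric on R^3, and multiplying a metric by a positive constant 5.84 > 0 preserves all four axioms: non-negativity (5.84·||x-y|| ≥ 0), identity (5.84·||x-y|| = 0 ⟺ ||x-y|| = 0 ⟺ x = y), symmetry (||x-y|| = ||y-x||), and the triangle inequality (5.84·||x-z|| ≤ 5.84·||x-y|| + 5.84·||y-z||). So d is a metric.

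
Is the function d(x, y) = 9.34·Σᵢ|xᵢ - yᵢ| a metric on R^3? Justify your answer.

Yes. The L1 (Manhattan) norm induces a metric on R^3, and multiplying a metric by a positive constant 9.34 > 0 preserves all four axioms: non-negativity (9.34·||x-y|| ≥ 0), identity (9.34·||x-y|| = 0 ⟺ ||x-y|| = 0 ⟺ x = y), symmetry (||x-y|| = ||y-x||), and the triangle inequality (9.34·||x-z|| ≤ 9.34·||x-y|| + 9.34·||y-z||). So d is a metric.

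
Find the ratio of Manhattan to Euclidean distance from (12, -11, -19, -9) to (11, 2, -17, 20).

L1 = |12 - 11| + |-11 - 2| + |-19 - (-17)| + |-9 - 20| = 1 + 13 + 2 + 29 = 45
L2 = √(1² + 13² + 2² + 29²) = √1015 ≈ 31.8591
L1 ≥ L2 always (equality iff movement is along one axis); L1 > L2 here.
Ratio L1/L2 = 45/√1015 ≈ 1.4125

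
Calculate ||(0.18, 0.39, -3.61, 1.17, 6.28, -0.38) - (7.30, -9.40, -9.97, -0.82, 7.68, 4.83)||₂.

√(Σ(x_i - y_i)²) = √((0.18 - 7.3)² + (0.39 - (-9.4))² + (-3.61 - (-9.97))² + (1.17 - (-0.82))² + (6.28 - 7.68)² + (-0.38 - 4.83)²)
= √((-7.12)² + 9.79² + 6.36² + 1.99² + (-1.4)² + (-5.21)²) = √(50.6944 + 95.8441 + 40.4496 + 3.9601 + 1.96 + 27.1441) = √220.0523 ≈ 14.8342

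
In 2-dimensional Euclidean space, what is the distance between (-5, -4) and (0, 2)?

√(Σ(x_i - y_i)²) = √((-5 - 0)² + (-4 - 2)²)
= √((-5)² + (-6)²) = √(25 + 36) = √61 ≈ 7.8102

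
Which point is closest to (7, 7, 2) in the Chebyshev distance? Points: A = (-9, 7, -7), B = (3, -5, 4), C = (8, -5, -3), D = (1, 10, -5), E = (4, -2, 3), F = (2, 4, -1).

Distances: d(A) = 16, d(B) = 12, d(C) = 12, d(D) = 7, d(E) = 9, d(F) = 5. Nearest: F = (2, 4, -1) with distance 5.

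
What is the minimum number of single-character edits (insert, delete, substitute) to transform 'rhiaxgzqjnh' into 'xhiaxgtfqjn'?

Let D[i][j] be the edit distance between the first i characters of 'rhiaxgzqjnh' and the first j characters of 'xhiaxgtfqjn', with D[i][0] = i, D[0][j] = j, and D[i][j] = D[i-1][j-1] if the characters match, else 1 + min(D[i-1][j], D[i][j-1], D[i-1][j-1]). Filling the table (rows: prefixes of 'rhiaxgzqjnh', columns: prefixes of 'xhiaxgtfqjn'):
     ε  x  h  i  a  x  g  t  f  q  j  n
  ε  0  1  2  3  4  5  6  7  8  9 10 11
  r  1  1  2  3  4  5  6  7  8  9 10 11
  h  2  2  1  2  3  4  5  6  7  8  9 10
  i  3  3  2  1  2  3  4  5  6  7  8  9
  a  4  4  3  2  1  2  3  4  5  6  7  8
  x  5  4  4  3  2  1  2  3  4  5  6  7
  g  6  5  5  4  3  2  1  2  3  4  5  6
  z  7  6  6  5  4  3  2  2  3  4  5  6
  q  8  7  7  6  5  4  3  3  3  3  4  5
  j  9  8  8  7  6  5  4  4  4  4  3  4
  n 10  9  9  8  7  6  5  5  5  5  4  3
  h 11 10  9  9  8  7  6  6  6  6  5  4
The bottom-right entry gives D[11][11] = 4, so no sequence of fewer than 4 edits works. Backtracking through the table gives one optimal edit sequence (4 edits):
  rhiaxgzqjnh → xhiaxgzqjnh (sub r→x @1)
  xhiaxgzqjnh → xhiaxgtzqjnh (ins t @7)
  xhiaxgtzqjnh → xhiaxgtfqjnh (sub z→f @8)
  xhiaxgtfqjnh → xhiaxgtfqjn (del h @12)
Edit distance = 4.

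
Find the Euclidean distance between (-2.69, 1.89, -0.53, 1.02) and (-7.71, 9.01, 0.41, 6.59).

√(Σ(x_i - y_i)²) = √((-2.69 - (-7.71))² + (1.89 - 9.01)² + (-0.53 - 0.41)² + (1.02 - 6.59)²)
= √(5.02² + (-7.12)² + (-0.94)² + (-5.57)²) = √(25.2004 + 50.6944 + 0.8836 + 31.0249) = √107.8033 ≈ 10.3828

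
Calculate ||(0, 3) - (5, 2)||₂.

√(Σ(x_i - y_i)²) = √((0 - 5)² + (3 - 2)²)
= √((-5)² + 1²) = √(25 + 1) = √26 ≈ 5.099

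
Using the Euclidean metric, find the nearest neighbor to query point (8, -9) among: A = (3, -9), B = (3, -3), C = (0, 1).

Distances: d(A) = 5, d(B) ≈ 7.8102, d(C) ≈ 12.8062. Nearest: A = (3, -9) with distance 5.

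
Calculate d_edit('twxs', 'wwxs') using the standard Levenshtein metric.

Let D[i][j] be the edit distance between the first i characters of 'twxs' and the first j characters of 'wwxs', with D[i][0] = i, D[0][j] = j, and D[i][j] = D[i-1][j-1] if the characters match, else 1 + min(D[i-1][j], D[i][j-1], D[i-1][j-1]). Filling the table (rows: prefixes of 'twxs', columns: prefixes of 'wwxs'):
     ε  w  w  x  s
  ε  0  1  2  3  4
  t  1  1  2  3  4
  w  2  1  1  2  3
  x  3  2  2  1  2
  s  4  3  3  2  1
The bottom-right entry gives D[4][4] = 1, so no sequence of fewer than 1 edit works. Backtracking through the table gives one optimal edit sequence (1 edit):
  twxs → wwxs (sub t→w @1)
Edit distance = 1.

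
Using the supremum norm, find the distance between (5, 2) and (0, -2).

max(|x_i - y_i|) = max(|5 - 0|, |2 - (-2)|) = max(5, 4) = 5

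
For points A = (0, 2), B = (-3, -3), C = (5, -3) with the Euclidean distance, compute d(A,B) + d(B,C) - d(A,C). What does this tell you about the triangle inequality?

d(A,B) = √(3² + 5²) = √34 ≈ 5.831, d(B,C) = √(8² + 0²) = √64 = 8, d(A,C) = √(5² + 5²) = √50 ≈ 7.0711.
d(A,B) + d(B,C) - d(A,C) = 5.831 + 8 - 7.0711 = 13.831 - 7.0711 = 6.7599 (to 4 decimal places). This is ≥ 0, so the triangle inequality holds for these points.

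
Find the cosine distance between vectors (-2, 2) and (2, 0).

With u = (-2, 2), v = (2, 0):
u·v = (-2)·2 + 2·0 = (-4) + 0 = -4.
|u| = √((-2)² + 2²) = √8, |v| = √(2² + 0²) = √4, so |u||v| = √(8·4) = √32.
cos θ = (u·v)/(|u||v|) = -4/√32 ≈ -0.7071
Cosine distance = 1 - cos θ ≈ 1 - (-0.7071) = 1.7071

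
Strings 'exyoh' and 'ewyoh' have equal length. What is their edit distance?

Let D[i][j] be the edit distance between the first i characters of 'exyoh' and the first j characters of 'ewyoh', with D[i][0] = i, D[0][j] = j, and D[i][j] = D[i-1][j-1] if the characters match, else 1 + min(D[i-1][j], D[i][j-1], D[i-1][j-1]). Filling the table (rows: prefixes of 'exyoh', columns: prefixes of 'ewyoh'):
     ε  e  w  y  o  h
  ε  0  1  2  3  4  5
  e  1  0  1  2  3  4
  x  2  1  1  2  3  4
  y  3  2  2  1  2  3
  o  4  3  3  2  1  2
  h  5  4  4  3  2  1
The bottom-right entry gives D[5][5] = 1, so no sequence of fewer than 1 edit works. Backtracking through the table gives one optimal edit sequence (1 edit):
  exyoh → ewyoh (sub x→w @2)
Edit distance = 1.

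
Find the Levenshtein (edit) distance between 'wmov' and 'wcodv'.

Let D[i][j] be the edit distance between the first i characters of 'wmov' and the first j characters of 'wcodv', with D[i][0] = i, D[0][j] = j, and D[i][j] = D[i-1][j-1] if the characters match, else 1 + min(D[i-1][j], D[i][j-1], D[i-1][j-1]). Filling the table (rows: prefixes of 'wmov', columns: prefixes of 'wcodv'):
     ε  w  c  o  d  v
  ε  0  1  2  3  4  5
  w  1  0  1  2  3  4
  m  2  1  1  2  3  4
  o  3  2  2  1  2  3
  v  4  3  3  2  2  2
The bottom-right entry gives D[4][5] = 2, so no sequence of fewer than 2 edits works. Backtracking through the table gives one optimal edit sequence (2 edits):
  wmov → wcov (sub m→c @2)
  wcov → wcodv (ins d @4)
Edit distance = 2.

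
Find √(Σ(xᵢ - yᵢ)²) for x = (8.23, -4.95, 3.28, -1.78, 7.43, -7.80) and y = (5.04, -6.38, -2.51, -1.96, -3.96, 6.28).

√(Σ(x_i - y_i)²) = √((8.23 - 5.04)² + (-4.95 - (-6.38))² + (3.28 - (-2.51))² + (-1.78 - (-1.96))² + (7.43 - (-3.96))² + (-7.8 - 6.28)²)
= √(3.19² + 1.43² + 5.79² + 0.18² + 11.39² + (-14.08)²) = √(10.1761 + 2.0449 + 33.5241 + 0.0324 + 129.7321 + 198.2464) = √373.756 ≈ 19.3328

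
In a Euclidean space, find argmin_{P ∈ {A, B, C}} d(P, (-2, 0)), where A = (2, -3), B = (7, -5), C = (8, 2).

Distances: d(A) = 5, d(B) ≈ 10.2956, d(C) ≈ 10.198. Nearest: A = (2, -3) with distance 5.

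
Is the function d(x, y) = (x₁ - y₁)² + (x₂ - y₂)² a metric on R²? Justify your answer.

No. The squared Euclidean distance fails the triangle inequality. Counterexample: x = (0, 0), y = (4, 3), z = (8, 6). d(x,z) = 8² + 6² = 100, but d(x,y) + d(y,z) = (4² + 3²) + (4² + 3²) = 25 + 25 = 50. Since 100 > 50, the triangle inequality is violated. (Note: √d, the ordinary Euclidean distance, IS a metric.)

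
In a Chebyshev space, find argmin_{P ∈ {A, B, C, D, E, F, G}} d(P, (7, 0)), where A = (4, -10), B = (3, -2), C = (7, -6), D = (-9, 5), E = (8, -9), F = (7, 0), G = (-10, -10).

Distances: d(A) = 10, d(B) = 4, d(C) = 6, d(D) = 16, d(E) = 9, d(F) = 0, d(G) = 17. Nearest: F = (7, 0) with distance 0.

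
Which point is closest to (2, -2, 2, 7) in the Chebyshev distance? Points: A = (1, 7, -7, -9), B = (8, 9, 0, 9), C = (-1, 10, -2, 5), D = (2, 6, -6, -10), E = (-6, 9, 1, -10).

Distances: d(A) = 16, d(B) = 11, d(C) = 12, d(D) = 17, d(E) = 17. Nearest: B = (8, 9, 0, 9) with distance 11.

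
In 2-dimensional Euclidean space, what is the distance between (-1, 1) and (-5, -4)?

√(Σ(x_i - y_i)²) = √((-1 - (-5))² + (1 - (-4))²)
= √(4² + 5²) = √(16 + 25) = √41 ≈ 6.4031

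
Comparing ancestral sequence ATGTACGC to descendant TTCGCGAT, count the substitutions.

Differing positions: 1, 3, 4, 5, 6, 7, 8. Hamming distance = 7.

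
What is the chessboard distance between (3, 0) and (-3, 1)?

max(|x_i - y_i|) = max(|3 - (-3)|, |0 - 1|) = max(6, 1) = 6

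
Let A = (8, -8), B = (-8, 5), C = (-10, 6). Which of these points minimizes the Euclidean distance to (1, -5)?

Distances: d(A) ≈ 7.6158, d(B) ≈ 13.4536, d(C) ≈ 15.5563. Nearest: A = (8, -8) with distance 7.6158.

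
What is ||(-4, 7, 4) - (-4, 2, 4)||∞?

max(|x_i - y_i|) = max(|-4 - (-4)|, |7 - 2|, |4 - 4|) = max(0, 5, 0) = 5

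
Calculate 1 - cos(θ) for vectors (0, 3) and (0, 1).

With u = (0, 3), v = (0, 1):
u·v = 0·0 + 3·1 = 0 + 3 = 3.
|u| = √(0² + 3²) = √9, |v| = √(0² + 1²) = √1, so |u||v| = √(9·1) = √9 = 3.
cos θ = (u·v)/(|u||v|) = 3/3 = 1
Cosine distance = 1 - cos θ = 1 - 1 = 0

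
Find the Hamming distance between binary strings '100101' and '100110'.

Differing positions: 5, 6. Hamming distance = 2.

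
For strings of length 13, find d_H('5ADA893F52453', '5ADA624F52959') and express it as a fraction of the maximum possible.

Differing positions: 5, 6, 7, 11, 13. Hamming distance = 5. The maximum possible Hamming distance for length-13 strings is 13, so d_H/13 = 5/13 ≈ 0.3846.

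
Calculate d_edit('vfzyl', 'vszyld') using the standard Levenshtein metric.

Let D[i][j] be the edit distance between the first i characters of 'vfzyl' and the first j characters of 'vszyld', with D[i][0] = i, D[0][j] = j, and D[i][j] = D[i-1][j-1] if the characters match, else 1 + min(D[i-1][j], D[i][j-1], D[i-1][j-1]). Filling the table (rows: prefixes of 'vfzyl', columns: prefixes of 'vszyld'):
     ε  v  s  z  y  l  d
  ε  0  1  2  3  4  5  6
  v  1  0  1  2  3  4  5
  f  2  1  1  2  3  4  5
  z  3  2  2  1  2  3  4
  y  4  3  3  2  1  2  3
  l  5  4  4  3  2  1  2
The bottom-right entry gives D[5][6] = 2, so no sequence of fewer than 2 edits works. Backtracking through the table gives one optimal edit sequence (2 edits):
  vfzyl → vszyl (sub f→s @2)
  vszyl → vszyld (ins d @6)
Edit distance = 2.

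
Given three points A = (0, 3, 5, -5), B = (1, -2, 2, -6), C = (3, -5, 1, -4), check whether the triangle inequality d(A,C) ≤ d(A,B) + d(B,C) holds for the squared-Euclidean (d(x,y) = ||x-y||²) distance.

d(A,B) = 1² + 5² + 3² + 1² = 36, d(B,C) = 2² + 3² + 1² + 2² = 18, d(A,C) = 3² + 8² + 4² + 1² = 90.
d(A,C) = 90 > 36 + 18 = 54. Triangle inequality is VIOLATED. (Squared-Euclidean is not a metric — this is a counterexample.)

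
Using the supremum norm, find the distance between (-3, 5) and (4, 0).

max(|x_i - y_i|) = max(|-3 - 4|, |5 - 0|) = max(7, 5) = 7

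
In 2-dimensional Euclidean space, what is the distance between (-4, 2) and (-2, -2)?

√(Σ(x_i - y_i)²) = √((-4 - (-2))² + (2 - (-2))²)
= √((-2)² + 4²) = √(4 + 16) = √20 ≈ 4.4721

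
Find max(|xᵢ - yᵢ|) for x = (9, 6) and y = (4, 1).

max(|x_i - y_i|) = max(|9 - 4|, |6 - 1|) = max(5, 5) = 5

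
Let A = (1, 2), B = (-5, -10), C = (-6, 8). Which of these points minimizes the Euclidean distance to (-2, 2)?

Distances: d(A) = 3, d(B) ≈ 12.3693, d(C) ≈ 7.2111. Nearest: A = (1, 2) with distance 3.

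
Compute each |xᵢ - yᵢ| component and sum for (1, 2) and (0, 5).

Σ|x_i - y_i| = |1 - 0| + |2 - 5| = 1 + 3 = 4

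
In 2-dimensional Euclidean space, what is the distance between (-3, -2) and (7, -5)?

√(Σ(x_i - y_i)²) = √((-3 - 7)² + (-2 - (-5))²)
= √((-10)² + 3²) = √(100 + 9) = √109 ≈ 10.4403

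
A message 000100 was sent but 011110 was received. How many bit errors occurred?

Differing positions: 2, 3, 5. Hamming distance = 3.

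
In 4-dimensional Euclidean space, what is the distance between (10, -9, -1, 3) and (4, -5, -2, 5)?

√(Σ(x_i - y_i)²) = √((10 - 4)² + (-9 - (-5))² + (-1 - (-2))² + (3 - 5)²)
= √(6² + (-4)² + 1² + (-2)²) = √(36 + 16 + 1 + 4) = √57 ≈ 7.5498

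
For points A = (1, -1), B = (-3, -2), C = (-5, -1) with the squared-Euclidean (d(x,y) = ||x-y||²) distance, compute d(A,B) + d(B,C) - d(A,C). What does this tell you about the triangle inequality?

d(A,B) = 4² + 1² = 17, d(B,C) = 2² + 1² = 5, d(A,C) = 6² + 0² = 36.
d(A,B) + d(B,C) - d(A,C) = 17 + 5 - 36 = 22 - 36 = -14. This is < 0, so the triangle inequality FAILS for these points (squared-Euclidean is not a metric).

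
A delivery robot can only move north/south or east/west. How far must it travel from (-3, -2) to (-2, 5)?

Σ|x_i - y_i| = |-3 - (-2)| + |-2 - 5| = 1 + 7 = 8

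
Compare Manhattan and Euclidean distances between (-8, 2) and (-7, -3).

L1 = |-8 - (-7)| + |2 - (-3)| = 1 + 5 = 6
L2 = √(1² + 5²) = √26 ≈ 5.099
L1 ≥ L2 always (equality iff movement is along one axis); L1 > L2 here.
Ratio L1/L2 = 6/√26 ≈ 1.1767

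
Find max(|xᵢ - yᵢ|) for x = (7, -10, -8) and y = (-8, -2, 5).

max(|x_i - y_i|) = max(|7 - (-8)|, |-10 - (-2)|, |-8 - 5|) = max(15, 8, 13) = 15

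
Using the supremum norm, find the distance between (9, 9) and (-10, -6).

max(|x_i - y_i|) = max(|9 - (-10)|, |9 - (-6)|) = max(19, 15) = 19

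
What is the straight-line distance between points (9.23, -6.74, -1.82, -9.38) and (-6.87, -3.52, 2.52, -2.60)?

√(Σ(x_i - y_i)²) = √((9.23 - (-6.87))² + (-6.74 - (-3.52))² + (-1.82 - 2.52)² + (-9.38 - (-2.6))²)
= √(16.1² + (-3.22)² + (-4.34)² + (-6.78)²) = √(259.21 + 10.3684 + 18.8356 + 45.9684) = √334.3824 ≈ 18.2861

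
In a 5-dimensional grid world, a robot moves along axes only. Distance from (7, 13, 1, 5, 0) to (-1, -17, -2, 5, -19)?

Σ|x_i - y_i| = |7 - (-1)| + |13 - (-17)| + |1 - (-2)| + |5 - 5| + |0 - (-19)| = 8 + 30 + 3 + 0 + 19 = 60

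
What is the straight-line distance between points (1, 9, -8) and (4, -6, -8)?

√(Σ(x_i - y_i)²) = √((1 - 4)² + (9 - (-6))² + (-8 - (-8))²)
= √((-3)² + 15² + 0²) = √(9 + 225 + 0) = √234 ≈ 15.2971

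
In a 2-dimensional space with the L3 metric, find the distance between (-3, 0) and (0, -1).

(Σ|x_i - y_i|^3)^(1/3) = (|-3 - 0|^3 + |0 - (-1)|^3)^(1/3)
= (3^3 + 1^3)^(1/3) = (27 + 1)^(1/3) = (28)^(1/3) ≈ 3.0366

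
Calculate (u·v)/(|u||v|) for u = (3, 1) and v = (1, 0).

With u = (3, 1), v = (1, 0):
u·v = 3·1 + 1·0 = 3 + 0 = 3.
|u| = √(3² + 1²) = √10, |v| = √(1² + 0²) = √1, so |u||v| = √(10·1) = √10.
cos θ = (u·v)/(|u||v|) = 3/√10 ≈ 0.9487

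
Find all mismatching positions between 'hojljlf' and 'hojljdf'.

Differing positions: 6. Hamming distance = 1.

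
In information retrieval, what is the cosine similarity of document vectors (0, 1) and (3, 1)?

With u = (0, 1), v = (3, 1):
u·v = 0·3 + 1·1 = 0 + 1 = 1.
|u| = √(0² + 1²) = √1, |v| = √(3² + 1²) = √10, so |u||v| = √(1·10) = √10.
cos θ = (u·v)/(|u||v|) = 1/√10 ≈ 0.3162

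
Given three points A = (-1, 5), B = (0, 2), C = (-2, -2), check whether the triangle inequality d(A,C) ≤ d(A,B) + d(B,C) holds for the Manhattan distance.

d(A,B) = 1 + 3 = 4, d(B,C) = 2 + 4 = 6, d(A,C) = 1 + 7 = 8.
d(A,C) = 8 ≤ 4 + 6 = 10. Triangle inequality is satisfied.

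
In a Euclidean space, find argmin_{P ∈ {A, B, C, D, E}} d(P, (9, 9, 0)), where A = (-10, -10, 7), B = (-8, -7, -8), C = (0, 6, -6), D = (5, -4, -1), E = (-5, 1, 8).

Distances: d(A) ≈ 27.7669, d(B) ≈ 24.6779, d(C) ≈ 11.225, d(D) ≈ 13.6382, d(E) = 18. Nearest: C = (0, 6, -6) with distance 11.225.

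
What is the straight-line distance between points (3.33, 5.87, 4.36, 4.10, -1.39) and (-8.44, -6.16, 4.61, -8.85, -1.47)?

√(Σ(x_i - y_i)²) = √((3.33 - (-8.44))² + (5.87 - (-6.16))² + (4.36 - 4.61)² + (4.1 - (-8.85))² + (-1.39 - (-1.47))²)
= √(11.77² + 12.03² + (-0.25)² + 12.95² + 0.08²) = √(138.5329 + 144.7209 + 0.0625 + 167.7025 + 0.0064) = √451.0252 ≈ 21.2374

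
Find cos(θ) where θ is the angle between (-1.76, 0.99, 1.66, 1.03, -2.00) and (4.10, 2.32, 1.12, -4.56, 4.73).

With u = (-1.76, 0.99, 1.66, 1.03, -2.00), v = (4.10, 2.32, 1.12, -4.56, 4.73):
u·v = (-1.76)·4.1 + 0.99·2.32 + 1.66·1.12 + 1.03·(-4.56) + (-2)·4.73 = (-7.216) + 2.2968 + 1.8592 + (-4.6968) + (-9.46) = -17.2168.
|u| = √((-1.76)² + 0.99² + 1.66² + 1.03² + (-2)²) = √(3.0976 + 0.9801 + 2.7556 + 1.0609 + 4) = √11.8942, |v| = √(4.1² + 2.32² + 1.12² + (-4.56)² + 4.73²) = √(16.81 + 5.3824 + 1.2544 + 20.7936 + 22.3729) = √66.6133.
cos θ = (u·v)/(|u||v|) = -17.2168/(√11.8942·√66.6133) ≈ -0.6117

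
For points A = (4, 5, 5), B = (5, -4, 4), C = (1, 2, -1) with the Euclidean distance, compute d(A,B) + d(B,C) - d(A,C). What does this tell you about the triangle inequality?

d(A,B) = √(1² + 9² + 1²) = √83 ≈ 9.1104, d(B,C) = √(4² + 6² + 5²) = √77 ≈ 8.775, d(A,C) = √(3² + 3² + 6²) = √54 ≈ 7.3485.
d(A,B) + d(B,C) - d(A,C) = 9.1104 + 8.775 - 7.3485 = 17.8854 - 7.3485 = 10.5369 (to 4 decimal places). This is ≥ 0, so the triangle inequality holds for these points.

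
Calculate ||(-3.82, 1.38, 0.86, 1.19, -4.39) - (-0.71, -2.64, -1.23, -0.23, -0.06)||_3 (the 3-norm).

(Σ|x_i - y_i|^3)^(1/3) = (|-3.82 - (-0.71)|^3 + |1.38 - (-2.64)|^3 + |0.86 - (-1.23)|^3 + |1.19 - (-0.23)|^3 + |-4.39 - (-0.06)|^3)^(1/3)
= (3.11^3 + 4.02^3 + 2.09^3 + 1.42^3 + 4.33^3)^(1/3) ≈ (30.0802 + 64.9648 + 9.1293 + 2.8633 + 81.1827)^(1/3) = (188.2203)^(1/3) ≈ 5.7309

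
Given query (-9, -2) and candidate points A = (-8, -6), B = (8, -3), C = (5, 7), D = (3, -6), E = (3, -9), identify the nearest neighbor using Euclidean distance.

Distances: d(A) ≈ 4.1231, d(B) ≈ 17.0294, d(C) ≈ 16.6433, d(D) ≈ 12.6491, d(E) ≈ 13.8924. Nearest: A = (-8, -6) with distance 4.1231.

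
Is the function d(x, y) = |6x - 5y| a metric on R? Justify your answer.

No. d fails symmetry: d(5, 2) = |6·5 - 5·2| = |20| = 20, but d(2, 5) = |6·2 - 5·5| = |-13| = 13. Since 20 ≠ 13, d(x,y) ≠ d(y,x) in general.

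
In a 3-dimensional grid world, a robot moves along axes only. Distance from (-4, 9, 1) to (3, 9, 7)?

Σ|x_i - y_i| = |-4 - 3| + |9 - 9| + |1 - 7| = 7 + 0 + 6 = 13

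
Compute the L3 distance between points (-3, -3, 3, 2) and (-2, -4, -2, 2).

(Σ|x_i - y_i|^3)^(1/3) = (|-3 - (-2)|^3 + |-3 - (-4)|^3 + |3 - (-2)|^3 + |2 - 2|^3)^(1/3)
= (1^3 + 1^3 + 5^3 + 0^3)^(1/3) = (1 + 1 + 125 + 0)^(1/3) = (127)^(1/3) ≈ 5.0265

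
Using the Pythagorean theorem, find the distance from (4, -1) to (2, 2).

√(Σ(x_i - y_i)²) = √((4 - 2)² + (-1 - 2)²)
= √(2² + (-3)²) = √(4 + 9) = √13 ≈ 3.6056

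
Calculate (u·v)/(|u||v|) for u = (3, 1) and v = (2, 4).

With u = (3, 1), v = (2, 4):
u·v = 3·2 + 1·4 = 6 + 4 = 10.
|u| = √(3² + 1²) = √10, |v| = √(2² + 4²) = √20, so |u||v| = √(10·20) = √200.
cos θ = (u·v)/(|u||v|) = 10/√200 ≈ 0.7071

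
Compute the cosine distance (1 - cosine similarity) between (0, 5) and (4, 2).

With u = (0, 5), v = (4, 2):
u·v = 0·4 + 5·2 = 0 + 10 = 10.
|u| = √(0² + 5²) = √25, |v| = √(4² + 2²) = √20, so |u||v| = √(25·20) = √500.
cos θ = (u·v)/(|u||v|) = 10/√500 ≈ 0.4472
Cosine distance = 1 - cos θ ≈ 1 - 0.4472 = 0.5528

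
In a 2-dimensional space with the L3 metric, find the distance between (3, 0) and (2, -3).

(Σ|x_i - y_i|^3)^(1/3) = (|3 - 2|^3 + |0 - (-3)|^3)^(1/3)
= (1^3 + 3^3)^(1/3) = (1 + 27)^(1/3) = (28)^(1/3) ≈ 3.0366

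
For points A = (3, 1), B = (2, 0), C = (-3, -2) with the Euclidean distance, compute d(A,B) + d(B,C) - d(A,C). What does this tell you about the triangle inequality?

d(A,B) = √(1² + 1²) = √2 ≈ 1.4142, d(B,C) = √(5² + 2²) = √29 ≈ 5.3852, d(A,C) = √(6² + 3²) = √45 ≈ 6.7082.
d(A,B) + d(B,C) - d(A,C) = 1.4142 + 5.3852 - 6.7082 = 6.7994 - 6.7082 = 0.0912 (to 4 decimal places). This is ≥ 0, so the triangle inequality holds for these points.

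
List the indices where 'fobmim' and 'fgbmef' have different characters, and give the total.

Differing positions: 2, 5, 6. Hamming distance = 3.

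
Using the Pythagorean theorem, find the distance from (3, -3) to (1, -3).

√(Σ(x_i - y_i)²) = √((3 - 1)² + (-3 - (-3))²)
= √(2² + 0²) = √(4 + 0) = √4 = 2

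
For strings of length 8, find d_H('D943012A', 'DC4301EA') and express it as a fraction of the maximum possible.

Differing positions: 2, 7. Hamming distance = 2. The maximum possible Hamming distance for length-8 strings is 8, so d_H/8 = 2/8 = 0.25.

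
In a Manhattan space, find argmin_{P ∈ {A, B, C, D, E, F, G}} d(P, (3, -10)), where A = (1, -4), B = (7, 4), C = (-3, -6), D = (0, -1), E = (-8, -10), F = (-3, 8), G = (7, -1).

Distances: d(A) = 8, d(B) = 18, d(C) = 10, d(D) = 12, d(E) = 11, d(F) = 24, d(G) = 13. Nearest: A = (1, -4) with distance 8.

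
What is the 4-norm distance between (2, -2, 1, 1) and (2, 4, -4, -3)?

(Σ|x_i - y_i|^4)^(1/4) = (|2 - 2|^4 + |-2 - 4|^4 + |1 - (-4)|^4 + |1 - (-3)|^4)^(1/4)
= (0^4 + 6^4 + 5^4 + 4^4)^(1/4) = (0 + 1296 + 625 + 256)^(1/4) = (2177)^(1/4) ≈ 6.8307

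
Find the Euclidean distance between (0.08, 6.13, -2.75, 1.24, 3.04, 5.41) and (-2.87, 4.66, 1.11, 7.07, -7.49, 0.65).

√(Σ(x_i - y_i)²) = √((0.08 - (-2.87))² + (6.13 - 4.66)² + (-2.75 - 1.11)² + (1.24 - 7.07)² + (3.04 - (-7.49))² + (5.41 - 0.65)²)
= √(2.95² + 1.47² + (-3.86)² + (-5.83)² + 10.53² + 4.76²) = √(8.7025 + 2.1609 + 14.8996 + 33.9889 + 110.8809 + 22.6576) = √193.2904 ≈ 13.9029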